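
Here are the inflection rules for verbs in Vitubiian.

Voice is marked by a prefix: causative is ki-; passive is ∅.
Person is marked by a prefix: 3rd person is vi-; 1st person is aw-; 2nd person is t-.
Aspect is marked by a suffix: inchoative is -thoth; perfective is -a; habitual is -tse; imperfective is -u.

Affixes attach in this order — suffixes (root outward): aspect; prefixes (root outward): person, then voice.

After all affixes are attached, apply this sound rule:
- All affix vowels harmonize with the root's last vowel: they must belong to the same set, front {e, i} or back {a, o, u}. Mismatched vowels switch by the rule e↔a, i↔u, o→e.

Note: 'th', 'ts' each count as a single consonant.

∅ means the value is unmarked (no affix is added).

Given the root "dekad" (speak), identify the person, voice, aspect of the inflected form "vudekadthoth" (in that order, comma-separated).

Segment: vi-dekad-thoth.
person: vi- → 3rd person.
voice: ∅ → passive.
aspect: -thoth → inchoative.

3rd person, passive, inchoative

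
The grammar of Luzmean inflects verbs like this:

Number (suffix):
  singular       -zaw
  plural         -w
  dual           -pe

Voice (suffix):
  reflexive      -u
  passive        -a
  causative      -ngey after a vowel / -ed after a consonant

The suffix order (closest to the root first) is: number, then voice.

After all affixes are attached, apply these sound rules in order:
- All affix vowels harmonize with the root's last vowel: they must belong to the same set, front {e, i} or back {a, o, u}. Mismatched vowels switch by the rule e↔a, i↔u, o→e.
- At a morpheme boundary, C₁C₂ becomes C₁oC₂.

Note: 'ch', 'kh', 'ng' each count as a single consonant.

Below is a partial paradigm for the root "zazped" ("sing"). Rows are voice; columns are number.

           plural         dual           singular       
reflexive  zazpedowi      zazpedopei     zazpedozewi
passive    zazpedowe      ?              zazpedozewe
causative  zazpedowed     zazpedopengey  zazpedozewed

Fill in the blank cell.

Attach number dual -pe → zazpedpe.
Attach voice passive -a → zazpedpea.
Apply vowel harmony: zazpedpea → zazpedpee.
Apply epenthesis: zazpedpee → zazpedopee.

zazpedopee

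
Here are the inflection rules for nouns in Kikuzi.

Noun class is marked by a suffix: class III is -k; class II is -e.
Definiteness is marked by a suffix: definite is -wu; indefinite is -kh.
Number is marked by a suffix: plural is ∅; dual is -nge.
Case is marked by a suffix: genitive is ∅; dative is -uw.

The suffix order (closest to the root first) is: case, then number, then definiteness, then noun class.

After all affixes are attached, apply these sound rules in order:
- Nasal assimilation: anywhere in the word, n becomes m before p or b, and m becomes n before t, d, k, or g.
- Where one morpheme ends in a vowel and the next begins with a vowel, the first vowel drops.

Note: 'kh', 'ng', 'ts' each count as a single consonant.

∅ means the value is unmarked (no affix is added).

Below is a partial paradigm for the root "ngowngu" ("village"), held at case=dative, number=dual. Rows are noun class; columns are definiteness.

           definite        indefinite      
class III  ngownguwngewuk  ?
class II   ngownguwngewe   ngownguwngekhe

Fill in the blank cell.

ngownguwngekhk

Attach case dative -uw → ngownguuw.
Attach number dual -nge → ngownguuwnge.
Attach definiteness indefinite -kh → ngownguuwngekh.
Attach noun class class III -k → ngownguuwngekhk.
Nasal assimilation: no change.
Apply vowel deletion: ngownguuwngekhk → ngownguwngekhk.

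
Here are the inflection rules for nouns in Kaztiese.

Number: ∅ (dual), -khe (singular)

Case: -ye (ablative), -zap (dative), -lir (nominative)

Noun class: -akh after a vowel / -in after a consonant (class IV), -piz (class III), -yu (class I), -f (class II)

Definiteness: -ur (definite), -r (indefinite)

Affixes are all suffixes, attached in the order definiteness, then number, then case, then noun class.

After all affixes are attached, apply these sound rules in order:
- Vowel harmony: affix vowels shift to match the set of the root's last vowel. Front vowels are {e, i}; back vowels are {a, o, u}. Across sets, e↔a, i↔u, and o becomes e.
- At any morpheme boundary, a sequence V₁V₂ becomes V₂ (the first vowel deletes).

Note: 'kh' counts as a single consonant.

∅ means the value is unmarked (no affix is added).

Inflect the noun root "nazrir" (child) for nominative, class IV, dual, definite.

nazririrlirin

Attach definiteness definite -ur → nazrirur.
number = dual: zero marking, form stays nazrirur.
Attach case nominative -lir → nazrirurlir.
Attach noun class class IV -in (after consonant 'r') → nazrirurlirin.
Apply vowel harmony: nazrirurlirin → nazririrlirin.
Vowel deletion: no change.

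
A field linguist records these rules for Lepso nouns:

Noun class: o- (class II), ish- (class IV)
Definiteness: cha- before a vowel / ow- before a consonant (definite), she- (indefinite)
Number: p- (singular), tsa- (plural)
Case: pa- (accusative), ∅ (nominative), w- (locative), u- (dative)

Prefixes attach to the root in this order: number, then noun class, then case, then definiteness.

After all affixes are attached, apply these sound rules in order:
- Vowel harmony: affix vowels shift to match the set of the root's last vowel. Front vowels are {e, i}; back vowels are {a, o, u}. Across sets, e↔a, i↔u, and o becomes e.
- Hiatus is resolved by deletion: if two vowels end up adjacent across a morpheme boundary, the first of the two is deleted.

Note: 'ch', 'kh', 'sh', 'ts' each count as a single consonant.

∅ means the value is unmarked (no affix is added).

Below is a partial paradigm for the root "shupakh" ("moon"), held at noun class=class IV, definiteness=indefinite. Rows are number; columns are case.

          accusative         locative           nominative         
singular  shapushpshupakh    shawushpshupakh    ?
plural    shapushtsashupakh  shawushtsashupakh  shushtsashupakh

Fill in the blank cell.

Attach number singular p- → pshupakh.
Attach noun class class IV ish- → ishpshupakh.
case = nominative: zero marking, form stays ishpshupakh.
Attach definiteness indefinite she- → sheishpshupakh.
Apply vowel harmony: sheishpshupakh → shaushpshupakh.
Apply vowel deletion: shaushpshupakh → shushpshupakh.

shushpshupakh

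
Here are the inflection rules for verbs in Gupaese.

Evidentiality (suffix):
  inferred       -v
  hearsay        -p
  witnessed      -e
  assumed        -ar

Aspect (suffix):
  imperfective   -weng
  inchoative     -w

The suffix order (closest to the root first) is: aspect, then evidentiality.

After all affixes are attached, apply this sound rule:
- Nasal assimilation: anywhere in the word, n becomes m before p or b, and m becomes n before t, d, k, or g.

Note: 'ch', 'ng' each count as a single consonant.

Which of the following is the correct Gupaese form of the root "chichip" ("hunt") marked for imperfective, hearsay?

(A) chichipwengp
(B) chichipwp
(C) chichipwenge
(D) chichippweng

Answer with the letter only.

Attach aspect imperfective -weng → chichipweng.
Attach evidentiality hearsay -p → chichipwengp.
Nasal assimilation: no change.
So the correct form is chichipwengp, option (A).
(D) chichippweng is wrong: it has the affixes in the wrong order.
(C) chichipwenge is wrong: it uses witnessed instead of hearsay for evidentiality.
(B) chichipwp is wrong: it uses inchoative instead of imperfective for aspect.

A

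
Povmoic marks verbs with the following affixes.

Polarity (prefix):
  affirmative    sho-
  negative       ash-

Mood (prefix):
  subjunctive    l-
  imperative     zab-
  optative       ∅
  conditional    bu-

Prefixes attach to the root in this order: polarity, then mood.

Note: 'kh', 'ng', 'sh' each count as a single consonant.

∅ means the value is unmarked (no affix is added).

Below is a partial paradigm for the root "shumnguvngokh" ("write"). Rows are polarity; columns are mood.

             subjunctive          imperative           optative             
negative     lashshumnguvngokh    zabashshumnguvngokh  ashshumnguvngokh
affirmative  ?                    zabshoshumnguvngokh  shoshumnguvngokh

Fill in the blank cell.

lshoshumnguvngokh

Attach polarity affirmative sho- → shoshumnguvngokh.
Attach mood subjunctive l- → lshoshumnguvngokh.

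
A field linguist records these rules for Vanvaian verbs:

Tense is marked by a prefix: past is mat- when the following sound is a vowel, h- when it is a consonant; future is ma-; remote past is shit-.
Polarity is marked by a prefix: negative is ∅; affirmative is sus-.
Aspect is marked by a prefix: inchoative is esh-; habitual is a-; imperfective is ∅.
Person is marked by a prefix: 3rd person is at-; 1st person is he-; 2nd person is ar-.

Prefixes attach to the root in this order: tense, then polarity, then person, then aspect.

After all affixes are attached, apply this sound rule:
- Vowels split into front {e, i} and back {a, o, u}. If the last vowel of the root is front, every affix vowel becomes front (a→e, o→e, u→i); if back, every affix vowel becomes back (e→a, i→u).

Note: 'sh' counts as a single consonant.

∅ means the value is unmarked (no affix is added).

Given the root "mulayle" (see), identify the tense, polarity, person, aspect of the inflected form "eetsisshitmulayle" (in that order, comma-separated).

Segment: a-at-sus-shit-mulayle.
tense: shit- → remote past.
polarity: sus- → affirmative.
person: at- → 3rd person.
aspect: a- → habitual.

remote past, affirmative, 3rd person, habitual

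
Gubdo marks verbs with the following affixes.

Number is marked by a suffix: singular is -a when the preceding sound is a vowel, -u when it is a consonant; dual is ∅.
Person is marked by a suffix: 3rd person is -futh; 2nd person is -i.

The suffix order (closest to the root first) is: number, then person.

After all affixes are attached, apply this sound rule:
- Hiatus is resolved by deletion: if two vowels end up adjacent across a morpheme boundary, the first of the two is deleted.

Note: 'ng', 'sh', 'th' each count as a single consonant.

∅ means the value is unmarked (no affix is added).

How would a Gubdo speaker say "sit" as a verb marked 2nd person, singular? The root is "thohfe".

thohfi

Attach number singular -a (after vowel 'e') → thohfea.
Attach person 2nd person -i → thohfeai.
Apply vowel deletion: thohfeai → thohfi.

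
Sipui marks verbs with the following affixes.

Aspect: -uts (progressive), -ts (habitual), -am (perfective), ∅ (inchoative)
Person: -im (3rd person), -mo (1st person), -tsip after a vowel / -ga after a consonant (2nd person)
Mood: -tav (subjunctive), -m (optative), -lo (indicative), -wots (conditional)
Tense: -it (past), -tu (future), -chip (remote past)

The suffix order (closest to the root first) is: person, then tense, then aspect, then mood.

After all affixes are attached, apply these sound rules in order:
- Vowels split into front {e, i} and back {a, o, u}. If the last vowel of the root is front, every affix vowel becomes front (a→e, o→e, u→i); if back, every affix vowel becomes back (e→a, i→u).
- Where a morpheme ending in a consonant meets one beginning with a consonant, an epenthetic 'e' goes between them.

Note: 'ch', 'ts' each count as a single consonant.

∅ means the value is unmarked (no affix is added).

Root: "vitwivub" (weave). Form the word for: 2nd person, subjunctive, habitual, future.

Attach person 2nd person -ga (after consonant 'b') → vitwivubga.
Attach tense future -tu → vitwivubgatu.
Attach aspect habitual -ts → vitwivubgatuts.
Attach mood subjunctive -tav → vitwivubgatutstav.
Vowel harmony: no change.
Apply epenthesis: vitwivubgatutstav → vitwivubegatutsetav.

vitwivubegatutsetav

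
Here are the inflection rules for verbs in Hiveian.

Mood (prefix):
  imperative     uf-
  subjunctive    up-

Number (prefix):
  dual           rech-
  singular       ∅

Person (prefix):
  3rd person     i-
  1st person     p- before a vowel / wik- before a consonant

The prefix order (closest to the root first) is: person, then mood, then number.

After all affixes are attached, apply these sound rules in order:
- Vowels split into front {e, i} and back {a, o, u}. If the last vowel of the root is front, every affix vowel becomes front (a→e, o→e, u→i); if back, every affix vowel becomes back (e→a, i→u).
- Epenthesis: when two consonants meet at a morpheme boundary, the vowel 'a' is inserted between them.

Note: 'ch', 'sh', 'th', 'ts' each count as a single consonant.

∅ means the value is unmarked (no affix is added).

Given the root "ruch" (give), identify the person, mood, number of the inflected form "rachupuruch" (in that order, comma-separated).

Segment: rech-up-i-ruch.
person: i- → 3rd person.
mood: up- → subjunctive.
number: rech- → dual.

3rd person, subjunctive, dual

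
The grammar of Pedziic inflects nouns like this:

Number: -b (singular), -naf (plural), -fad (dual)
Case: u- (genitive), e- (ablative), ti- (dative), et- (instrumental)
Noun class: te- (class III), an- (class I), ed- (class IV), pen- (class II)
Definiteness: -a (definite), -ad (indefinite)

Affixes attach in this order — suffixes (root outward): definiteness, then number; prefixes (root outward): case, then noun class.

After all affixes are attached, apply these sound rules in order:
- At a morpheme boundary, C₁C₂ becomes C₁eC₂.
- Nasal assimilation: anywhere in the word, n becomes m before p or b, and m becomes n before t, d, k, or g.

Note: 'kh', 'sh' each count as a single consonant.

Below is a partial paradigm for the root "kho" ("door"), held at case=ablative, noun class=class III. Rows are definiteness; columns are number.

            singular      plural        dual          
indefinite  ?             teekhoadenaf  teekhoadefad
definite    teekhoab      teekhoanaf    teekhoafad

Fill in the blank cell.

teekhoadeb

Attach case ablative e- → ekho.
Attach noun class class III te- → teekho.
Attach definiteness indefinite -ad → teekhoad.
Attach number singular -b → teekhoadb.
Apply epenthesis: teekhoadb → teekhoadeb.
Nasal assimilation: no change.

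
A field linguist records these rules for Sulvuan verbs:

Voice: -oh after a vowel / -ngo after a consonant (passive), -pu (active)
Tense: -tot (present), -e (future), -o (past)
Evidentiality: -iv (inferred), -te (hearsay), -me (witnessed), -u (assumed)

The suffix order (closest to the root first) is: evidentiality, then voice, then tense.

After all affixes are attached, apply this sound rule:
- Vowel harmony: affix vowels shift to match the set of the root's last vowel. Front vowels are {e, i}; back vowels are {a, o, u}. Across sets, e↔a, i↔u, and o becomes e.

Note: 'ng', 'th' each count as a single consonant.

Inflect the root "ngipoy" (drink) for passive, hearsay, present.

ngipoytaohtot

Attach evidentiality hearsay -te → ngipoyte.
Attach voice passive -oh (after vowel 'e') → ngipoyteoh.
Attach tense present -tot → ngipoyteohtot.
Apply vowel harmony: ngipoyteohtot → ngipoytaohtot.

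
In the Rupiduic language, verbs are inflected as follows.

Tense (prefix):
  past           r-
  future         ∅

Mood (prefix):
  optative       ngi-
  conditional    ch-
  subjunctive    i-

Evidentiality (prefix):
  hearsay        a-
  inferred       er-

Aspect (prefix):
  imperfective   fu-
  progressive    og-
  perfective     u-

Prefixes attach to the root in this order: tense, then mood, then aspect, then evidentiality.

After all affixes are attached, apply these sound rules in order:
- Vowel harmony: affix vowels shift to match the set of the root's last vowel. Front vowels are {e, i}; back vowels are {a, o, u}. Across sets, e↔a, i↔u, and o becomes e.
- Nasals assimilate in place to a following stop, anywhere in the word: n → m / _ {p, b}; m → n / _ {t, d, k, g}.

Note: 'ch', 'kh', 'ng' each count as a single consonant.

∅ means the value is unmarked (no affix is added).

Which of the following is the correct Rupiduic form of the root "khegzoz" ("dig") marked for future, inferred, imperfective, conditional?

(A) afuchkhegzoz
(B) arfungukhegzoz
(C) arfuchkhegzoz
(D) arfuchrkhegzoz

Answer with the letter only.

C

tense = future: zero marking, form stays khegzoz.
Attach mood conditional ch- → chkhegzoz.
Attach aspect imperfective fu- → fuchkhegzoz.
Attach evidentiality inferred er- → erfuchkhegzoz.
Apply vowel harmony: erfuchkhegzoz → arfuchkhegzoz.
Nasal assimilation: no change.
So the correct form is arfuchkhegzoz, option (C).
(B) arfungukhegzoz is wrong: it uses optative instead of conditional for mood.
(A) afuchkhegzoz is wrong: it uses hearsay instead of inferred for evidentiality.
(D) arfuchrkhegzoz is wrong: it uses past instead of future for tense.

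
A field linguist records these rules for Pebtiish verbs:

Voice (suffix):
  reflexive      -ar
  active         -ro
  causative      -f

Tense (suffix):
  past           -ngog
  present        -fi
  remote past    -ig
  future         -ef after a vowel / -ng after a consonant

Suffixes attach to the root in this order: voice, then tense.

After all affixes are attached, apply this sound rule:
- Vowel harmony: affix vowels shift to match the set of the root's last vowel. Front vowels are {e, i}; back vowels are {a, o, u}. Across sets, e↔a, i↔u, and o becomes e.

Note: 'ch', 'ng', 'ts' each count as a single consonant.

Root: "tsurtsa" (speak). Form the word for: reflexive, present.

Attach voice reflexive -ar → tsurtsaar.
Attach tense present -fi → tsurtsaarfi.
Apply vowel harmony: tsurtsaarfi → tsurtsaarfu.

tsurtsaarfu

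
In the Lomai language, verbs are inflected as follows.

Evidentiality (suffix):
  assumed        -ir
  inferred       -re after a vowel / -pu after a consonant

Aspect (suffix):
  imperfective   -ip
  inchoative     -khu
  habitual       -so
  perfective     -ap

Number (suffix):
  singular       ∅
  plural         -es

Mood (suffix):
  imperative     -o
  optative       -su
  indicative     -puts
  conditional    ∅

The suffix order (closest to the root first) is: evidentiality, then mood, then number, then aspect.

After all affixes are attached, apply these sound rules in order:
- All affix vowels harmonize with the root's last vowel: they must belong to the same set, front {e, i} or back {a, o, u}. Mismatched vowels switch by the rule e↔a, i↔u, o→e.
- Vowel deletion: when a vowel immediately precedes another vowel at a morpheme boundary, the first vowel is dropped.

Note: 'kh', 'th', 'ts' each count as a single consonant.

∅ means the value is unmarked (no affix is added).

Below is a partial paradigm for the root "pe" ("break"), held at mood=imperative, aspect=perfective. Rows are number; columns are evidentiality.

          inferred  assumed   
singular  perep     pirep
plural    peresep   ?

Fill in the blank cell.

piresep

Attach evidentiality assumed -ir → peir.
Attach mood imperative -o → peiro.
Attach number plural -es → peiroes.
Attach aspect perfective -ap → peiroesap.
Apply vowel harmony: peiroesap → peireesep.
Apply vowel deletion: peireesep → piresep.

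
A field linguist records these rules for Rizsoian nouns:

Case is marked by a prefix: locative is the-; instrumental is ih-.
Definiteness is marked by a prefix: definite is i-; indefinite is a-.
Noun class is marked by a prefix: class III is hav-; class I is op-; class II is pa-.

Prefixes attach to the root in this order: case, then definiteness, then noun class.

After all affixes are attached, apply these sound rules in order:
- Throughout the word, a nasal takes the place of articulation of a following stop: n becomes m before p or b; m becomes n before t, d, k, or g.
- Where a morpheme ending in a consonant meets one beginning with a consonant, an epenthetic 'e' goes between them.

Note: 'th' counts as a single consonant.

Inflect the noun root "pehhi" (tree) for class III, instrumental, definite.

haviihepehhi

Attach case instrumental ih- → ihpehhi.
Attach definiteness definite i- → iihpehhi.
Attach noun class class III hav- → haviihpehhi.
Nasal assimilation: no change.
Apply epenthesis: haviihpehhi → haviihepehhi.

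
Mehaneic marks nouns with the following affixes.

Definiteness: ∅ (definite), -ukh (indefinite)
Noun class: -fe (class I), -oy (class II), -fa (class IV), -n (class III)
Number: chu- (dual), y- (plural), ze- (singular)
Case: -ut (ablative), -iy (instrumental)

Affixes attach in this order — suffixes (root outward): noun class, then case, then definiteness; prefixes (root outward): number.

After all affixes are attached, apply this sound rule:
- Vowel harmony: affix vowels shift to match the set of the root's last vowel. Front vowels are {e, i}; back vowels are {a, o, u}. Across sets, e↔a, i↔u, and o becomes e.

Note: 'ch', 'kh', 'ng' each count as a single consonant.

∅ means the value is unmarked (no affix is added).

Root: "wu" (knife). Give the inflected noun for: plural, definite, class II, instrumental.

ywuoyuy

Attach noun class class II -oy → wuoy.
Attach number plural y- → ywuoy.
Attach case instrumental -iy → ywuoyiy.
definiteness = definite: zero marking, form stays ywuoyiy.
Apply vowel harmony: ywuoyiy → ywuoyuy.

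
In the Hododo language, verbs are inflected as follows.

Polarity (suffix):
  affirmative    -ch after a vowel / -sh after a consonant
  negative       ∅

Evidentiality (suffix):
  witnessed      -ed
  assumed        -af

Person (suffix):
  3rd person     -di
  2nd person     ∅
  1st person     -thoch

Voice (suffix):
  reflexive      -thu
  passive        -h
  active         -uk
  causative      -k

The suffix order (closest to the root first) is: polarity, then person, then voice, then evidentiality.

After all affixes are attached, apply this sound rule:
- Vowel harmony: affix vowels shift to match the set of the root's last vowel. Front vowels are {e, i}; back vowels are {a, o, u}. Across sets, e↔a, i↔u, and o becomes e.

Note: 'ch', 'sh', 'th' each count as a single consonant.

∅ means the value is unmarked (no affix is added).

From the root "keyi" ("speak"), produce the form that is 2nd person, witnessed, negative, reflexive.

keyithied

polarity = negative: zero marking, form stays keyi.
person = 2nd person: zero marking, form stays keyi.
Attach voice reflexive -thu → keyithu.
Attach evidentiality witnessed -ed → keyithued.
Apply vowel harmony: keyithued → keyithied.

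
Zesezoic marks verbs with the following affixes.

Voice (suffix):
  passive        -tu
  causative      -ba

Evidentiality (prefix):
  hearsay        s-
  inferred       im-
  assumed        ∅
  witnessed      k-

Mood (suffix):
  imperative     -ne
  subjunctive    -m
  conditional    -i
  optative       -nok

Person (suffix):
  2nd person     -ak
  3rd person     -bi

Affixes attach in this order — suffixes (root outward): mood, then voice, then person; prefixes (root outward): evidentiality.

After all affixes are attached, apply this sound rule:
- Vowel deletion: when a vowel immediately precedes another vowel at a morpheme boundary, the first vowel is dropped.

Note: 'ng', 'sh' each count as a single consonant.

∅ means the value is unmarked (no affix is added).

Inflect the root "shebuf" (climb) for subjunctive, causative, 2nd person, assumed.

shebufmbak

evidentiality = assumed: zero marking, form stays shebuf.
Attach mood subjunctive -m → shebufm.
Attach voice causative -ba → shebufmba.
Attach person 2nd person -ak → shebufmbaak.
Apply vowel deletion: shebufmbaak → shebufmbak.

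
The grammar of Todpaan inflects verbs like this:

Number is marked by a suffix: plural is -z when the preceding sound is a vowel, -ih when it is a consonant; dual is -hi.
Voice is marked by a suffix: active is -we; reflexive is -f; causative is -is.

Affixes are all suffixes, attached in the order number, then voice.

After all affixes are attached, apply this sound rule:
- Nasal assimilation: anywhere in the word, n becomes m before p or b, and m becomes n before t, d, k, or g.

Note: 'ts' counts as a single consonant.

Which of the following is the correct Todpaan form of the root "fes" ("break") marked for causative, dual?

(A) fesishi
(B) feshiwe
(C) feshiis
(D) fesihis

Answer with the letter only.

Attach number dual -hi → feshi.
Attach voice causative -is → feshiis.
Nasal assimilation: no change.
So the correct form is feshiis, option (C).
(A) fesishi is wrong: it has the affixes in the wrong order.
(D) fesihis is wrong: it uses plural instead of dual for number.
(B) feshiwe is wrong: it uses active instead of causative for voice.

C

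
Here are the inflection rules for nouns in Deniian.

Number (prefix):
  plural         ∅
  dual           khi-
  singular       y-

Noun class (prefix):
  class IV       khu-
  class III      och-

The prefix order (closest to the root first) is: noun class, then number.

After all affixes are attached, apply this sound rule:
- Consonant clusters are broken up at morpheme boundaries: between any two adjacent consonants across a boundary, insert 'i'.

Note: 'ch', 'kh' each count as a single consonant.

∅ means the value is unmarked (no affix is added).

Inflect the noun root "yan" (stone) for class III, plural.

Attach noun class class III och- → ochyan.
number = plural: zero marking, form stays ochyan.
Apply epenthesis: ochyan → ochiyan.

ochiyan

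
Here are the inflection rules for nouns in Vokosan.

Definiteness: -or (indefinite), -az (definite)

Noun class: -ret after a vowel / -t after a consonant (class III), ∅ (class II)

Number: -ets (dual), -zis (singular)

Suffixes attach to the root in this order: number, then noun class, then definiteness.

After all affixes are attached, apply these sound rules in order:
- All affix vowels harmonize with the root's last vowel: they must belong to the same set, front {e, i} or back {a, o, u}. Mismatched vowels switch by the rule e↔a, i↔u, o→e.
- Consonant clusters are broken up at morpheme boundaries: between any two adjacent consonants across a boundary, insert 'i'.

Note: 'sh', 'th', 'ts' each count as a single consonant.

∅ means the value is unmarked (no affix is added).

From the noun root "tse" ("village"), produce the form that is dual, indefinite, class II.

Attach number dual -ets → tseets.
noun class = class II: zero marking, form stays tseets.
Attach definiteness indefinite -or → tseetsor.
Apply vowel harmony: tseetsor → tseetser.
Epenthesis: no change.

tseetser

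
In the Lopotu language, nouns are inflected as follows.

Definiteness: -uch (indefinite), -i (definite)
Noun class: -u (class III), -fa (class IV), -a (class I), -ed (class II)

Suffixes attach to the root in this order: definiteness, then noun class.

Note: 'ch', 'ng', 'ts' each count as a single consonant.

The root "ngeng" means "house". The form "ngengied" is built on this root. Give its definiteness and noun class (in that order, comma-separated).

Segment: ngeng-i-ed.
definiteness: -i → definite.
noun class: -ed → class II.

definite, class II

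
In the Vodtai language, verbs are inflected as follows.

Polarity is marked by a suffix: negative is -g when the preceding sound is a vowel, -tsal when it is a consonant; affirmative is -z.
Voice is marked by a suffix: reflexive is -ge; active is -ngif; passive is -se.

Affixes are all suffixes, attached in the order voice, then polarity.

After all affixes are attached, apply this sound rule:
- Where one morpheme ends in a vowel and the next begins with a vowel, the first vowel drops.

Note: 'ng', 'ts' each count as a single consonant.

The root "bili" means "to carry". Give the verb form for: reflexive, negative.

Attach voice reflexive -ge → bilige.
Attach polarity negative -g (after vowel 'e') → biligeg.
Vowel deletion: no change.

biligeg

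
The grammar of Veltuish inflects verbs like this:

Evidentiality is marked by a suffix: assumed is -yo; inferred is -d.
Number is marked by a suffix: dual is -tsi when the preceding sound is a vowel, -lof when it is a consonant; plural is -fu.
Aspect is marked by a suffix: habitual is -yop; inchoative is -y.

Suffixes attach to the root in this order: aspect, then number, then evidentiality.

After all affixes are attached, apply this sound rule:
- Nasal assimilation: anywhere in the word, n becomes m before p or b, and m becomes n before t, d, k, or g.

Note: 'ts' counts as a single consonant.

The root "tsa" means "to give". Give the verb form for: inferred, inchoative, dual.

tsaylofd

Attach aspect inchoative -y → tsay.
Attach number dual -lof (after consonant 'y') → tsaylof.
Attach evidentiality inferred -d → tsaylofd.
Nasal assimilation: no change.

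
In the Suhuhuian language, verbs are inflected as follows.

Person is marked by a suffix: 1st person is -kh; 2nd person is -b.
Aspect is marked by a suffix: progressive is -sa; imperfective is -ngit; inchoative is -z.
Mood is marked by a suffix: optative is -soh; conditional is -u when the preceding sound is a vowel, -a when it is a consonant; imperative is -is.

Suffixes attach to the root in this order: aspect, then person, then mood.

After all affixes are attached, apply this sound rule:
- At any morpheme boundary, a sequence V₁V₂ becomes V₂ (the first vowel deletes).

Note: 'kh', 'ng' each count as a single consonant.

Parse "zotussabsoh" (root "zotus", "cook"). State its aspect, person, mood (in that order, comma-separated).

progressive, 2nd person, optative

Segment: zotus-sa-b-soh.
aspect: -sa → progressive.
person: -b → 2nd person.
mood: -soh → optative.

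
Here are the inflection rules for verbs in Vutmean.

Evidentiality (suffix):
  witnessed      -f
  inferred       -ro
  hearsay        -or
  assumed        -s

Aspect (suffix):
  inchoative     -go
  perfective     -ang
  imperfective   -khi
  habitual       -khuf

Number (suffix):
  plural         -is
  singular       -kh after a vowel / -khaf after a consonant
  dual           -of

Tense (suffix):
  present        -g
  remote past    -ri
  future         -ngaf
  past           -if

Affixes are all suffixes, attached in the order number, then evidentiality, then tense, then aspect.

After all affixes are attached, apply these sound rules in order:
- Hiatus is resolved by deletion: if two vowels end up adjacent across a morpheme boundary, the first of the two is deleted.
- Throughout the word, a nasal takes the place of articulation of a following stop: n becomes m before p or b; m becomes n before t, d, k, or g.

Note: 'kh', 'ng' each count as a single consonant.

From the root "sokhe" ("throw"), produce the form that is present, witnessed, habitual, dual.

Attach number dual -of → sokheof.
Attach evidentiality witnessed -f → sokheoff.
Attach tense present -g → sokheoffg.
Attach aspect habitual -khuf → sokheoffgkhuf.
Apply vowel deletion: sokheoffgkhuf → sokhoffgkhuf.
Nasal assimilation: no change.

sokhoffgkhuf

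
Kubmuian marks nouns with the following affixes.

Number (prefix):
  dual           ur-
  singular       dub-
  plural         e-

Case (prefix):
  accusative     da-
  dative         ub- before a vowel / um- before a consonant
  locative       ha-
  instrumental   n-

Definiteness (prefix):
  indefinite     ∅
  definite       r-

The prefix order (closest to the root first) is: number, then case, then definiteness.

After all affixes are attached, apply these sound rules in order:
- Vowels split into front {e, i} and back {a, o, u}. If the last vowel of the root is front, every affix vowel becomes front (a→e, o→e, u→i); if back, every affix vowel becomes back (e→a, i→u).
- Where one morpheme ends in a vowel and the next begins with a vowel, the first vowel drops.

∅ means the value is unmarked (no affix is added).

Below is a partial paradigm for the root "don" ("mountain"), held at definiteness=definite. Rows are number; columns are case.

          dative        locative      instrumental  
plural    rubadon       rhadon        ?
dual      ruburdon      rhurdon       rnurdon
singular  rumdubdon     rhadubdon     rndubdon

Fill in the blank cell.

rnadon

Attach number plural e- → edon.
Attach case instrumental n- → nedon.
Attach definiteness definite r- → rnedon.
Apply vowel harmony: rnedon → rnadon.
Vowel deletion: no change.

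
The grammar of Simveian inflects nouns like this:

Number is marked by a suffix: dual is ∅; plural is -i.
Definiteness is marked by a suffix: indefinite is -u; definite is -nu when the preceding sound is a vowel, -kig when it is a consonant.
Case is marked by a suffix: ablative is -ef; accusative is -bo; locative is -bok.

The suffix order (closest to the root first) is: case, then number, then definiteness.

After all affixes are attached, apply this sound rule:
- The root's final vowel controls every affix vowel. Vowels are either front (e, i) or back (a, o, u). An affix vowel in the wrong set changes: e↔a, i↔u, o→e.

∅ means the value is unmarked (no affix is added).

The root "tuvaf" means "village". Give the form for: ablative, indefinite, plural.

Attach case ablative -ef → tuvafef.
Attach number plural -i → tuvafefi.
Attach definiteness indefinite -u → tuvafefiu.
Apply vowel harmony: tuvafefiu → tuvafafuu.

tuvafafuu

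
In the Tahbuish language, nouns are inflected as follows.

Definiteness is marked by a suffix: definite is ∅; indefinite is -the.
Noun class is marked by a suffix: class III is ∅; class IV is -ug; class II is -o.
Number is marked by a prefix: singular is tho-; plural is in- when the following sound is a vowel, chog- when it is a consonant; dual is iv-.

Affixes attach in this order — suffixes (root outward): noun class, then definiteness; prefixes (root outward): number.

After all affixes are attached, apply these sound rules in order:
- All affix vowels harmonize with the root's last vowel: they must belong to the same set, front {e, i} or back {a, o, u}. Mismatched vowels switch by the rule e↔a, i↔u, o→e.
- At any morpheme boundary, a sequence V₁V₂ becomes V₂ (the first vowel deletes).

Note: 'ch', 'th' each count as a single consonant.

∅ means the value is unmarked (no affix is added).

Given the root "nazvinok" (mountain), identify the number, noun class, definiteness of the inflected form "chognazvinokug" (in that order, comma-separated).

Segment: chog-nazvinok-ug.
number: in/chog- → plural.
noun class: -ug → class IV.
definiteness: ∅ → definite.

plural, class IV, definite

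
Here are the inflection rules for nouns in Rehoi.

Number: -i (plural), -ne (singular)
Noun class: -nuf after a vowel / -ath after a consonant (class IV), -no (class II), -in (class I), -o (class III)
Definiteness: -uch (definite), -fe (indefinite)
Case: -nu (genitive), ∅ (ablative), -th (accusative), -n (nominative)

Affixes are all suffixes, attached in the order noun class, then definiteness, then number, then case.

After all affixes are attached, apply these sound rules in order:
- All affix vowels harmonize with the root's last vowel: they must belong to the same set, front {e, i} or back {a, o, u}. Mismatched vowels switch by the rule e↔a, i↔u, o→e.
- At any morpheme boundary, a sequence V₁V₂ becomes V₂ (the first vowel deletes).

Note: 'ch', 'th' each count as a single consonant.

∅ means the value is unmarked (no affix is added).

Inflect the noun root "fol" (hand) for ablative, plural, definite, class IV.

folathuchu

Attach noun class class IV -ath (after consonant 'l') → folath.
Attach definiteness definite -uch → folathuch.
Attach number plural -i → folathuchi.
case = ablative: zero marking, form stays folathuchi.
Apply vowel harmony: folathuchi → folathuchu.
Vowel deletion: no change.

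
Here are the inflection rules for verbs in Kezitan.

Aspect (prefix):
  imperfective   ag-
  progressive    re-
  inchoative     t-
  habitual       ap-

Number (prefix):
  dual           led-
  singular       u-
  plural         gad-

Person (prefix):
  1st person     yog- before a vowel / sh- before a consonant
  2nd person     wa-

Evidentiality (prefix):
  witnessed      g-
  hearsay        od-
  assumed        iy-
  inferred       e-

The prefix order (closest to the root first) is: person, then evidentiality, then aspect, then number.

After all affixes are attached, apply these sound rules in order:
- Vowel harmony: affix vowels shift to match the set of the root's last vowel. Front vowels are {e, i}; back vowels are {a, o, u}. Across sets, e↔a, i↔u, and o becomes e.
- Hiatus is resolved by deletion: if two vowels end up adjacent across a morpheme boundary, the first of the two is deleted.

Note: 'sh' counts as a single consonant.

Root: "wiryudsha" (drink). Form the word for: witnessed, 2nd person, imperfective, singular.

aggwawiryudsha

Attach person 2nd person wa- → wawiryudsha.
Attach evidentiality witnessed g- → gwawiryudsha.
Attach aspect imperfective ag- → aggwawiryudsha.
Attach number singular u- → uaggwawiryudsha.
Vowel harmony: no change.
Apply vowel deletion: uaggwawiryudsha → aggwawiryudsha.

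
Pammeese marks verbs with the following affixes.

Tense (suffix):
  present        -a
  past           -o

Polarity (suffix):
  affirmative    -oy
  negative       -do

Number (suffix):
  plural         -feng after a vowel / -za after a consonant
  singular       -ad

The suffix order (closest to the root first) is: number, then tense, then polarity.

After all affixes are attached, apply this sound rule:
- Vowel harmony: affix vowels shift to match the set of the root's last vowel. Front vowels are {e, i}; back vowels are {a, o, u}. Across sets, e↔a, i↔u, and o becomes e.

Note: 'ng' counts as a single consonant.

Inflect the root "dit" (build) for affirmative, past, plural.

Attach number plural -za (after consonant 't') → ditza.
Attach tense past -o → ditzao.
Attach polarity affirmative -oy → ditzaooy.
Apply vowel harmony: ditzaooy → ditzeeey.

ditzeeey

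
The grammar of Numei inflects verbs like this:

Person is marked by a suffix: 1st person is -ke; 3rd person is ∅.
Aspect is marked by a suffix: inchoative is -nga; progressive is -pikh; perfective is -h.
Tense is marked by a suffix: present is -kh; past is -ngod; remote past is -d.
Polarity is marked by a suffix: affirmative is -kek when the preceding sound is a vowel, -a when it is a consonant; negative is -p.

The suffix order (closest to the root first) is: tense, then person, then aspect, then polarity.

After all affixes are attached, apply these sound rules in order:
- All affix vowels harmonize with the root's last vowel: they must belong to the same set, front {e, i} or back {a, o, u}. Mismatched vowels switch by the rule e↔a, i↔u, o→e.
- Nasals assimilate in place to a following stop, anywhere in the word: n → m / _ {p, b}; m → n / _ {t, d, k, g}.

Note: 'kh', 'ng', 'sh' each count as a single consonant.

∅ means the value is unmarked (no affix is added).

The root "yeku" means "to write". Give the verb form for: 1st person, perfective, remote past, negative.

yekudkahp

Attach tense remote past -d → yekud.
Attach person 1st person -ke → yekudke.
Attach aspect perfective -h → yekudkeh.
Attach polarity negative -p → yekudkehp.
Apply vowel harmony: yekudkehp → yekudkahp.
Nasal assimilation: no change.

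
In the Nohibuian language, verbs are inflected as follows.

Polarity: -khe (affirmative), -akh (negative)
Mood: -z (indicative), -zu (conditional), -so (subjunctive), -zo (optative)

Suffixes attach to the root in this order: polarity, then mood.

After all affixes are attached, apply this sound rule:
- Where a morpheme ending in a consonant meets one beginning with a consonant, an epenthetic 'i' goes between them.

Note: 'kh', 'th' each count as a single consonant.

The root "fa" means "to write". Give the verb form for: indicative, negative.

faakhiz

Attach polarity negative -akh → faakh.
Attach mood indicative -z → faakhz.
Apply epenthesis: faakhz → faakhiz.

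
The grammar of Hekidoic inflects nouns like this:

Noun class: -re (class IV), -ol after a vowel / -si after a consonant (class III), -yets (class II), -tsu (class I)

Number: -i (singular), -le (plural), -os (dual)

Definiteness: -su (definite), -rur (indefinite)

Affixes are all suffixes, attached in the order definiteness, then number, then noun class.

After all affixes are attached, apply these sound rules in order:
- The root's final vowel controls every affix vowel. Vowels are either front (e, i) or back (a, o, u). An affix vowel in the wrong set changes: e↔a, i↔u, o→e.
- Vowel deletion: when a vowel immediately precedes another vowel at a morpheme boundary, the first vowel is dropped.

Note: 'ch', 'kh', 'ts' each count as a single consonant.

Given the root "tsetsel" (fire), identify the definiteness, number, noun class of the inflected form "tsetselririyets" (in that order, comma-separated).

indefinite, singular, class II

Segment: tsetsel-rur-i-yets.
definiteness: -rur → indefinite.
number: -i → singular.
noun class: -yets → class II.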